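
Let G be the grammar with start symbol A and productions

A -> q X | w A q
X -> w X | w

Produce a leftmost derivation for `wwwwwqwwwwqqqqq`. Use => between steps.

A=>wAq=>wwAqq=>wwwAqqq=>wwwwAqqqq=>wwwwwAqqqqq=>wwwwwqXqqqqq=>wwwwwqwXqqqqq=>wwwwwqwwXqqqqq=>wwwwwqwwwXqqqqq=>wwwwwqwwwwqqqqq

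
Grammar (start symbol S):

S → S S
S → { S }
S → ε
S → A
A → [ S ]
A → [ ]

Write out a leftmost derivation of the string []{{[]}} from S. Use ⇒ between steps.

S ⇒ SS   [S → S S]
SS ⇒ AS   [S → A]
AS ⇒ []S   [A → [ ]]
[]S ⇒ []{S}   [S → { S }]
[]{S} ⇒ []{{S}}   [S → { S }]
[]{{S}} ⇒ []{{A}}   [S → A]
[]{{A}} ⇒ []{{[]}}   [A → [ ]]

S⇒SS⇒AS⇒[]S⇒[]{S}⇒[]{{S}}⇒[]{{A}}⇒[]{{[]}}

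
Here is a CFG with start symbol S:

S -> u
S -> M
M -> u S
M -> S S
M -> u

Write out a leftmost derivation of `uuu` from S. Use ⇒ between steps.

S ⇒ M ⇒ SS ⇒ uS ⇒ uM ⇒ uuS ⇒ uuu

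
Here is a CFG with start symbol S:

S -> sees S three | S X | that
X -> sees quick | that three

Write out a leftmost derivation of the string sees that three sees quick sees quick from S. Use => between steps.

S => S X => S X X => sees S three X X => sees that three X X => sees that three sees quick X => sees that three sees quick sees quick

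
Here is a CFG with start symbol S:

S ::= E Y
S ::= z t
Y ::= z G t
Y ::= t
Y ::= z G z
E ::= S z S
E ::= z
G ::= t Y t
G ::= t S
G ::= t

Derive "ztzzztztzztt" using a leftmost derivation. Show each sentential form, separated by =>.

S=>EY=>SzSY=>EYzSY=>SzSYzSY=>ztzSYzSY=>ztzEYYzSY=>ztzzYYzSY=>ztzzzGzYzSY=>ztzzztzYzSY=>ztzzztztzSY=>ztzzztztzztY=>ztzzztztzztt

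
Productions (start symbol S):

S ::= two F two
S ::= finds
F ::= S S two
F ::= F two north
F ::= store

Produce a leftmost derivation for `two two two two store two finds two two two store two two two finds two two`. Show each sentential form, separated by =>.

S => two F two => two S S two two => two two F two S two two => two two S S two two S two two => two two two F two S two two S two two => two two two S S two two S two two S two two => two two two two F two S two two S two two S two two => two two two two store two S two two S two two S two two => two two two two store two finds two two S two two S two two => two two two two store two finds two two two F two two two S two two => two two two two store two finds two two two store two two two S two two => two two two two store two finds two two two store two two two finds two two

S => two F two   [S ::= two F two]
two F two => two S S two two   [F ::= S S two]
two S S two two => two two F two S two two   [S ::= two F two]
two two F two S two two => two two S S two two S two two   [F ::= S S two]
two two S S two two S two two => two two two F two S two two S two two   [S ::= two F two]
two two two F two S two two S two two => two two two S S two two S two two S two two   [F ::= S S two]
two two two S S two two S two two S two two => two two two two F two S two two S two two S two two   [S ::= two F two]
two two two two F two S two two S two two S two two => two two two two store two S two two S two two S two two   [F ::= store]
two two two two store two S two two S two two S two two => two two two two store two finds two two S two two S two two   [S ::= finds]
two two two two store two finds two two S two two S two two => two two two two store two finds two two two F two two two S two two   [S ::= two F two]
two two two two store two finds two two two F two two two S two two => two two two two store two finds two two two store two two two S two two   [F ::= store]
two two two two store two finds two two two store two two two S two two => two two two two store two finds two two two store two two two finds two two   [S ::= finds]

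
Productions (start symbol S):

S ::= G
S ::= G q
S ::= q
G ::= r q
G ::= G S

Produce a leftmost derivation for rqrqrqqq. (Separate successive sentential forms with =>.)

S => Gq => GSq => GSSq => rqSSq => rqGSq => rqGSSq => rqrqSSq => rqrqGSq => rqrqrqSq => rqrqrqqq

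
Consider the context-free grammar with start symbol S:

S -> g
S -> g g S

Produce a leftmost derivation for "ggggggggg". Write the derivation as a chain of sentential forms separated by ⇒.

S ⇒ ggS ⇒ ggggS ⇒ ggggggS ⇒ ggggggggS ⇒ ggggggggg

S ⇒ ggS   [S -> g g S]
ggS ⇒ ggggS   [S -> g g S]
ggggS ⇒ ggggggS   [S -> g g S]
ggggggS ⇒ ggggggggS   [S -> g g S]
ggggggggS ⇒ ggggggggg   [S -> g]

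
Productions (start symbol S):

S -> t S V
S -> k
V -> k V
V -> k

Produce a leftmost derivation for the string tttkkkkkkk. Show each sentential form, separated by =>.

S => tSV   [S -> t S V]
tSV => ttSVV   [S -> t S V]
ttSVV => tttSVVV   [S -> t S V]
tttSVVV => tttkVVV   [S -> k]
tttkVVV => tttkkVVV   [V -> k V]
tttkkVVV => tttkkkVVV   [V -> k V]
tttkkkVVV => tttkkkkVVV   [V -> k V]
tttkkkkVVV => tttkkkkkVV   [V -> k]
tttkkkkkVV => tttkkkkkkV   [V -> k]
tttkkkkkkV => tttkkkkkkk   [V -> k]

S=>tSV=>ttSVV=>tttSVVV=>tttkVVV=>tttkkVVV=>tttkkkVVV=>tttkkkkVVV=>tttkkkkkVV=>tttkkkkkkV=>tttkkkkkkk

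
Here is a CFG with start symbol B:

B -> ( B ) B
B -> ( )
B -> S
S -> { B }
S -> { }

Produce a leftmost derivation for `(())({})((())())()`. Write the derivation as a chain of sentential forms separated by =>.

B => (B)B => (())B => (())(B)B => (())(S)B => (())({})B => (())({})(B)B => (())({})((B)B)B => (())({})((())B)B => (())({})((())())B => (())({})((())())()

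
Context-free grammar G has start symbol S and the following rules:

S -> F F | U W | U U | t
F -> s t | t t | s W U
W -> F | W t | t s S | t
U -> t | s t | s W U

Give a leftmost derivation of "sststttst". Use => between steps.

S => UU => sWUU => sWtUU => sFtUU => ssWUtUU => sstUtUU => sststtUU => sststttU => sststttst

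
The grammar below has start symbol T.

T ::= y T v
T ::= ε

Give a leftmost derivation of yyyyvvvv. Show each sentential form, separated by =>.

T=>yTv=>yyTvv=>yyyTvvv=>yyyyTvvvv=>yyyyvvvv

T => yTv   [T ::= y T v]
yTv => yyTvv   [T ::= y T v]
yyTvv => yyyTvvv   [T ::= y T v]
yyyTvvv => yyyyTvvvv   [T ::= y T v]
yyyyTvvvv => yyyyvvvv   [T ::= ε]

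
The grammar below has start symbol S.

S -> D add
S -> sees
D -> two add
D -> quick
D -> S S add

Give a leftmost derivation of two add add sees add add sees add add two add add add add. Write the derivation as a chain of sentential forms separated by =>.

S => D add => S S add add => D add S add add => S S add add S add add => D add S add add S add add => S S add add S add add S add add => D add S add add S add add S add add => two add add S add add S add add S add add => two add add sees add add S add add S add add => two add add sees add add sees add add S add add => two add add sees add add sees add add D add add add => two add add sees add add sees add add two add add add add

S => D add   [S -> D add]
D add => S S add add   [D -> S S add]
S S add add => D add S add add   [S -> D add]
D add S add add => S S add add S add add   [D -> S S add]
S S add add S add add => D add S add add S add add   [S -> D add]
D add S add add S add add => S S add add S add add S add add   [D -> S S add]
S S add add S add add S add add => D add S add add S add add S add add   [S -> D add]
D add S add add S add add S add add => two add add S add add S add add S add add   [D -> two add]
two add add S add add S add add S add add => two add add sees add add S add add S add add   [S -> sees]
two add add sees add add S add add S add add => two add add sees add add sees add add S add add   [S -> sees]
two add add sees add add sees add add S add add => two add add sees add add sees add add D add add add   [S -> D add]
two add add sees add add sees add add D add add add => two add add sees add add sees add add two add add add add   [D -> two add]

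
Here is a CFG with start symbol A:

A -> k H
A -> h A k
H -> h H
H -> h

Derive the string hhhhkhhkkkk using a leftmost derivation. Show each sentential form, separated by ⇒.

A ⇒ hAk   [A -> h A k]
hAk ⇒ hhAkk   [A -> h A k]
hhAkk ⇒ hhhAkkk   [A -> h A k]
hhhAkkk ⇒ hhhhAkkkk   [A -> h A k]
hhhhAkkkk ⇒ hhhhkHkkkk   [A -> k H]
hhhhkHkkkk ⇒ hhhhkhHkkkk   [H -> h H]
hhhhkhHkkkk ⇒ hhhhkhhkkkk   [H -> h]

A ⇒ hAk ⇒ hhAkk ⇒ hhhAkkk ⇒ hhhhAkkkk ⇒ hhhhkHkkkk ⇒ hhhhkhHkkkk ⇒ hhhhkhhkkkk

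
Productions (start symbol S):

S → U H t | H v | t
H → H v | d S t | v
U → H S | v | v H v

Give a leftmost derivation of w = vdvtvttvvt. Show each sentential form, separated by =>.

S=>UHt=>vHvHt=>vdStvHt=>vdUHttvHt=>vdHSHttvHt=>vdvSHttvHt=>vdvtHttvHt=>vdvtvttvHt=>vdvtvttvvt

S => UHt   [S → U H t]
UHt => vHvHt   [U → v H v]
vHvHt => vdStvHt   [H → d S t]
vdStvHt => vdUHttvHt   [S → U H t]
vdUHttvHt => vdHSHttvHt   [U → H S]
vdHSHttvHt => vdvSHttvHt   [H → v]
vdvSHttvHt => vdvtHttvHt   [S → t]
vdvtHttvHt => vdvtvttvHt   [H → v]
vdvtvttvHt => vdvtvttvvt   [H → v]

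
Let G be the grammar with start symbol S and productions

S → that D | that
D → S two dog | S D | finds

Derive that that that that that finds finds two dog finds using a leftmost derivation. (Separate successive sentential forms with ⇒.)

S ⇒ that D ⇒ that S D ⇒ that that D D ⇒ that that S two dog D ⇒ that that that D two dog D ⇒ that that that S D two dog D ⇒ that that that that D D two dog D ⇒ that that that that S D D two dog D ⇒ that that that that that D D two dog D ⇒ that that that that that finds D two dog D ⇒ that that that that that finds finds two dog D ⇒ that that that that that finds finds two dog finds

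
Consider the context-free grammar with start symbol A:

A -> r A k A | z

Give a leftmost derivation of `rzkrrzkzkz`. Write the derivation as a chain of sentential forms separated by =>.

A=>rAkA=>rzkA=>rzkrAkA=>rzkrrAkAkA=>rzkrrzkAkA=>rzkrrzkzkA=>rzkrrzkzkz

A => rAkA   [A -> r A k A]
rAkA => rzkA   [A -> z]
rzkA => rzkrAkA   [A -> r A k A]
rzkrAkA => rzkrrAkAkA   [A -> r A k A]
rzkrrAkAkA => rzkrrzkAkA   [A -> z]
rzkrrzkAkA => rzkrrzkzkA   [A -> z]
rzkrrzkzkA => rzkrrzkzkz   [A -> z]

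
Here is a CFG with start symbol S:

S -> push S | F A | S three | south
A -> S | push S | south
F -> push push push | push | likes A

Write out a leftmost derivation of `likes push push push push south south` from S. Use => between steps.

S => F A => likes A A => likes S A => likes push S A => likes push F A A => likes push push push push A A => likes push push push push south A => likes push push push push south south

S => F A   [S -> F A]
F A => likes A A   [F -> likes A]
likes A A => likes S A   [A -> S]
likes S A => likes push S A   [S -> push S]
likes push S A => likes push F A A   [S -> F A]
likes push F A A => likes push push push push A A   [F -> push push push]
likes push push push push A A => likes push push push push south A   [A -> south]
likes push push push push south A => likes push push push push south south   [A -> south]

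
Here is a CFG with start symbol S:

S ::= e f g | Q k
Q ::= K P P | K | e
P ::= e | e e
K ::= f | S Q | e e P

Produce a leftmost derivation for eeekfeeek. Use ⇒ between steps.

S ⇒ Qk ⇒ KPPk ⇒ SQPPk ⇒ QkQPPk ⇒ KkQPPk ⇒ eePkQPPk ⇒ eeekQPPk ⇒ eeekKPPk ⇒ eeekfPPk ⇒ eeekfePk ⇒ eeekfeeek

S ⇒ Qk   [S ::= Q k]
Qk ⇒ KPPk   [Q ::= K P P]
KPPk ⇒ SQPPk   [K ::= S Q]
SQPPk ⇒ QkQPPk   [S ::= Q k]
QkQPPk ⇒ KkQPPk   [Q ::= K]
KkQPPk ⇒ eePkQPPk   [K ::= e e P]
eePkQPPk ⇒ eeekQPPk   [P ::= e]
eeekQPPk ⇒ eeekKPPk   [Q ::= K]
eeekKPPk ⇒ eeekfPPk   [K ::= f]
eeekfPPk ⇒ eeekfePk   [P ::= e]
eeekfePk ⇒ eeekfeeek   [P ::= e e]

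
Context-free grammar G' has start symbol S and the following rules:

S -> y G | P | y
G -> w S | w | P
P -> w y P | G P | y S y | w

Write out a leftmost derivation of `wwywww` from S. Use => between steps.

S => P => GP => PP => GPP => wSPP => wPPP => wGPPP => wwSPPP => wwyPPP => wwywPP => wwywwP => wwywww

S => P   [S -> P]
P => GP   [P -> G P]
GP => PP   [G -> P]
PP => GPP   [P -> G P]
GPP => wSPP   [G -> w S]
wSPP => wPPP   [S -> P]
wPPP => wGPPP   [P -> G P]
wGPPP => wwSPPP   [G -> w S]
wwSPPP => wwyPPP   [S -> y]
wwyPPP => wwywPP   [P -> w]
wwywPP => wwywwP   [P -> w]
wwywwP => wwywww   [P -> w]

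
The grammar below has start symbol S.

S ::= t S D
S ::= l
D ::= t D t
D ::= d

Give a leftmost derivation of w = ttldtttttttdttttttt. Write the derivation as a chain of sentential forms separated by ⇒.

S ⇒ tSD   [S ::= t S D]
tSD ⇒ ttSDD   [S ::= t S D]
ttSDD ⇒ ttlDD   [S ::= l]
ttlDD ⇒ ttldD   [D ::= d]
ttldD ⇒ ttldtDt   [D ::= t D t]
ttldtDt ⇒ ttldttDtt   [D ::= t D t]
ttldttDtt ⇒ ttldtttDttt   [D ::= t D t]
ttldtttDttt ⇒ ttldttttDtttt   [D ::= t D t]
ttldttttDtttt ⇒ ttldtttttDttttt   [D ::= t D t]
ttldtttttDttttt ⇒ ttldttttttDtttttt   [D ::= t D t]
ttldttttttDtttttt ⇒ ttldtttttttDttttttt   [D ::= t D t]
ttldtttttttDttttttt ⇒ ttldtttttttdttttttt   [D ::= d]

S ⇒ tSD ⇒ ttSDD ⇒ ttlDD ⇒ ttldD ⇒ ttldtDt ⇒ ttldttDtt ⇒ ttldtttDttt ⇒ ttldttttDtttt ⇒ ttldtttttDttttt ⇒ ttldttttttDtttttt ⇒ ttldtttttttDttttttt ⇒ ttldtttttttdttttttt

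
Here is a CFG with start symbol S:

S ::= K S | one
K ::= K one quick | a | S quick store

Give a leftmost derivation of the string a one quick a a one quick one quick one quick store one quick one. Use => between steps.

S => K S   [S ::= K S]
K S => K one quick S   [K ::= K one quick]
K one quick S => a one quick S   [K ::= a]
a one quick S => a one quick K S   [S ::= K S]
a one quick K S => a one quick K one quick S   [K ::= K one quick]
a one quick K one quick S => a one quick S quick store one quick S   [K ::= S quick store]
a one quick S quick store one quick S => a one quick K S quick store one quick S   [S ::= K S]
a one quick K S quick store one quick S => a one quick a S quick store one quick S   [K ::= a]
a one quick a S quick store one quick S => a one quick a K S quick store one quick S   [S ::= K S]
a one quick a K S quick store one quick S => a one quick a K one quick S quick store one quick S   [K ::= K one quick]
a one quick a K one quick S quick store one quick S => a one quick a K one quick one quick S quick store one quick S   [K ::= K one quick]
a one quick a K one quick one quick S quick store one quick S => a one quick a a one quick one quick S quick store one quick S   [K ::= a]
a one quick a a one quick one quick S quick store one quick S => a one quick a a one quick one quick one quick store one quick S   [S ::= one]
a one quick a a one quick one quick one quick store one quick S => a one quick a a one quick one quick one quick store one quick one   [S ::= one]

S => K S => K one quick S => a one quick S => a one quick K S => a one quick K one quick S => a one quick S quick store one quick S => a one quick K S quick store one quick S => a one quick a S quick store one quick S => a one quick a K S quick store one quick S => a one quick a K one quick S quick store one quick S => a one quick a K one quick one quick S quick store one quick S => a one quick a a one quick one quick S quick store one quick S => a one quick a a one quick one quick one quick store one quick S => a one quick a a one quick one quick one quick store one quick one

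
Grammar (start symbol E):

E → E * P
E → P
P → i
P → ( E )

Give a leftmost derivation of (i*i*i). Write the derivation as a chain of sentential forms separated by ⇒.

E⇒P⇒(E)⇒(E*P)⇒(E*P*P)⇒(P*P*P)⇒(i*P*P)⇒(i*i*P)⇒(i*i*i)

E ⇒ P   [E → P]
P ⇒ (E)   [P → ( E )]
(E) ⇒ (E*P)   [E → E * P]
(E*P) ⇒ (E*P*P)   [E → E * P]
(E*P*P) ⇒ (P*P*P)   [E → P]
(P*P*P) ⇒ (i*P*P)   [P → i]
(i*P*P) ⇒ (i*i*P)   [P → i]
(i*i*P) ⇒ (i*i*i)   [P → i]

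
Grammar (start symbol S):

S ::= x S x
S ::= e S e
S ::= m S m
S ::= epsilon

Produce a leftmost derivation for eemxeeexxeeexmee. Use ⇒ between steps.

S⇒eSe⇒eeSee⇒eemSmee⇒eemxSxmee⇒eemxeSexmee⇒eemxeeSeexmee⇒eemxeeeSeeexmee⇒eemxeeexSxeeexmee⇒eemxeeexxeeexmee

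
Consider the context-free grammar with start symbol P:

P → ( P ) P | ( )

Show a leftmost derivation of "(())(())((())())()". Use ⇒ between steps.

P⇒(P)P⇒(())P⇒(())(P)P⇒(())(())P⇒(())(())(P)P⇒(())(())((P)P)P⇒(())(())((())P)P⇒(())(())((())())P⇒(())(())((())())()

P ⇒ (P)P   [P → ( P ) P]
(P)P ⇒ (())P   [P → ( )]
(())P ⇒ (())(P)P   [P → ( P ) P]
(())(P)P ⇒ (())(())P   [P → ( )]
(())(())P ⇒ (())(())(P)P   [P → ( P ) P]
(())(())(P)P ⇒ (())(())((P)P)P   [P → ( P ) P]
(())(())((P)P)P ⇒ (())(())((())P)P   [P → ( )]
(())(())((())P)P ⇒ (())(())((())())P   [P → ( )]
(())(())((())())P ⇒ (())(())((())())()   [P → ( )]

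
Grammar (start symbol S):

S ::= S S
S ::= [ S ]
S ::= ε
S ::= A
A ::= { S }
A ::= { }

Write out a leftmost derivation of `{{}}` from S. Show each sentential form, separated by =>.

S => SS   [S ::= S S]
SS => AS   [S ::= A]
AS => {S}S   [A ::= { S }]
{S}S => {A}S   [S ::= A]
{A}S => {{}}S   [A ::= { }]
{{}}S => {{}}   [S ::= ε]

S => SS => AS => {S}S => {A}S => {{}}S => {{}}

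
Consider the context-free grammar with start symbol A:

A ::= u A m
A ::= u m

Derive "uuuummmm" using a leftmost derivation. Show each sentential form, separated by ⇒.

A ⇒ uAm ⇒ uuAmm ⇒ uuuAmmm ⇒ uuuummmm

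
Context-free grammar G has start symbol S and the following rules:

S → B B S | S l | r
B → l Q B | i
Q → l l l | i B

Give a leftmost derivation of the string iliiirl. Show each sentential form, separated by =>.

S => Sl   [S → S l]
Sl => BBSl   [S → B B S]
BBSl => iBSl   [B → i]
iBSl => ilQBSl   [B → l Q B]
ilQBSl => iliBBSl   [Q → i B]
iliBBSl => iliiBSl   [B → i]
iliiBSl => iliiiSl   [B → i]
iliiiSl => iliiirl   [S → r]

S => Sl => BBSl => iBSl => ilQBSl => iliBBSl => iliiBSl => iliiiSl => iliiirl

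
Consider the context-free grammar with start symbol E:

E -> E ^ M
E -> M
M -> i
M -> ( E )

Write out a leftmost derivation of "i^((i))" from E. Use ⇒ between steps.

E ⇒ E^M ⇒ M^M ⇒ i^M ⇒ i^(E) ⇒ i^(M) ⇒ i^((E)) ⇒ i^((M)) ⇒ i^((i))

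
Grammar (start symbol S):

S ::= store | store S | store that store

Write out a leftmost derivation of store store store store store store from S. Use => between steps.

S => store S   [S ::= store S]
store S => store store S   [S ::= store S]
store store S => store store store S   [S ::= store S]
store store store S => store store store store S   [S ::= store S]
store store store store S => store store store store store S   [S ::= store S]
store store store store store S => store store store store store store   [S ::= store]

S => store S => store store S => store store store S => store store store store S => store store store store store S => store store store store store store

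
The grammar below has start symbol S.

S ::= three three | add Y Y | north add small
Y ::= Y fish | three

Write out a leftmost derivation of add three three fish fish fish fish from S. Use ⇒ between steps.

S ⇒ add Y Y ⇒ add three Y ⇒ add three Y fish ⇒ add three Y fish fish ⇒ add three Y fish fish fish ⇒ add three Y fish fish fish fish ⇒ add three three fish fish fish fish

S ⇒ add Y Y   [S ::= add Y Y]
add Y Y ⇒ add three Y   [Y ::= three]
add three Y ⇒ add three Y fish   [Y ::= Y fish]
add three Y fish ⇒ add three Y fish fish   [Y ::= Y fish]
add three Y fish fish ⇒ add three Y fish fish fish   [Y ::= Y fish]
add three Y fish fish fish ⇒ add three Y fish fish fish fish   [Y ::= Y fish]
add three Y fish fish fish fish ⇒ add three three fish fish fish fish   [Y ::= three]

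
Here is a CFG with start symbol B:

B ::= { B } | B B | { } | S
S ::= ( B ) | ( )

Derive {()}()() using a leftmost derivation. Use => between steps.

B=>BB=>{B}B=>{S}B=>{()}B=>{()}BB=>{()}SB=>{()}()B=>{()}()S=>{()}()()

B => BB   [B ::= B B]
BB => {B}B   [B ::= { B }]
{B}B => {S}B   [B ::= S]
{S}B => {()}B   [S ::= ( )]
{()}B => {()}BB   [B ::= B B]
{()}BB => {()}SB   [B ::= S]
{()}SB => {()}()B   [S ::= ( )]
{()}()B => {()}()S   [B ::= S]
{()}()S => {()}()()   [S ::= ( )]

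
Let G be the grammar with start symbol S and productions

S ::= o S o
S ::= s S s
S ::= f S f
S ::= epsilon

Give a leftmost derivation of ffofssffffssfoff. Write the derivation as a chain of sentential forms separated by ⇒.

S ⇒ fSf   [S ::= f S f]
fSf ⇒ ffSff   [S ::= f S f]
ffSff ⇒ ffoSoff   [S ::= o S o]
ffoSoff ⇒ ffofSfoff   [S ::= f S f]
ffofSfoff ⇒ ffofsSsfoff   [S ::= s S s]
ffofsSsfoff ⇒ ffofssSssfoff   [S ::= s S s]
ffofssSssfoff ⇒ ffofssfSfssfoff   [S ::= f S f]
ffofssfSfssfoff ⇒ ffofssffSffssfoff   [S ::= f S f]
ffofssffSffssfoff ⇒ ffofssffffssfoff   [S ::= epsilon]

S ⇒ fSf ⇒ ffSff ⇒ ffoSoff ⇒ ffofSfoff ⇒ ffofsSsfoff ⇒ ffofssSssfoff ⇒ ffofssfSfssfoff ⇒ ffofssffSffssfoff ⇒ ffofssffffssfoff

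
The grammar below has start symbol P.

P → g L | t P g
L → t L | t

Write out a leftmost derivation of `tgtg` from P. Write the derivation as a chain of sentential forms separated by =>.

P => tPg   [P → t P g]
tPg => tgLg   [P → g L]
tgLg => tgtg   [L → t]

P => tPg => tgLg => tgtg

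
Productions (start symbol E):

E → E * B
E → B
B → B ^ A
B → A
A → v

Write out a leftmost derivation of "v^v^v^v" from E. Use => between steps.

E => B => B^A => B^A^A => B^A^A^A => A^A^A^A => v^A^A^A => v^v^A^A => v^v^v^A => v^v^v^v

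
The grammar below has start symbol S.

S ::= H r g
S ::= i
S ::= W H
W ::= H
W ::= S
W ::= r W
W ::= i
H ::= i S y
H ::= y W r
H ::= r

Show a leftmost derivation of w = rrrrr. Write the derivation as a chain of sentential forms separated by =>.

S => WH => rWH => rrWH => rrSH => rrWHH => rrHHH => rrrHH => rrrrH => rrrrr

S => WH   [S ::= W H]
WH => rWH   [W ::= r W]
rWH => rrWH   [W ::= r W]
rrWH => rrSH   [W ::= S]
rrSH => rrWHH   [S ::= W H]
rrWHH => rrHHH   [W ::= H]
rrHHH => rrrHH   [H ::= r]
rrrHH => rrrrH   [H ::= r]
rrrrH => rrrrr   [H ::= r]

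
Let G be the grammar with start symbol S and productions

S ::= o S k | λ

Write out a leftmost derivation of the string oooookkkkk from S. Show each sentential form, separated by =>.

S => oSk => ooSkk => oooSkkk => ooooSkkkk => oooooSkkkkk => oooookkkkk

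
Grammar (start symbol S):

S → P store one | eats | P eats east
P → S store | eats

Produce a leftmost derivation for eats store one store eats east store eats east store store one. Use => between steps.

S => P store one   [S → P store one]
P store one => S store store one   [P → S store]
S store store one => P eats east store store one   [S → P eats east]
P eats east store store one => S store eats east store store one   [P → S store]
S store eats east store store one => P eats east store eats east store store one   [S → P eats east]
P eats east store eats east store store one => S store eats east store eats east store store one   [P → S store]
S store eats east store eats east store store one => P store one store eats east store eats east store store one   [S → P store one]
P store one store eats east store eats east store store one => eats store one store eats east store eats east store store one   [P → eats]

S => P store one => S store store one => P eats east store store one => S store eats east store store one => P eats east store eats east store store one => S store eats east store eats east store store one => P store one store eats east store eats east store store one => eats store one store eats east store eats east store store one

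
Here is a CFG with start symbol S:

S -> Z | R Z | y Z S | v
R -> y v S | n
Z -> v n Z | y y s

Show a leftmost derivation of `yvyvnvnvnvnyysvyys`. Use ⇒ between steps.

S⇒RZ⇒yvSZ⇒yvyZSZ⇒yvyvnZSZ⇒yvyvnvnZSZ⇒yvyvnvnvnZSZ⇒yvyvnvnvnvnZSZ⇒yvyvnvnvnvnyysSZ⇒yvyvnvnvnvnyysvZ⇒yvyvnvnvnvnyysvyys

S ⇒ RZ   [S -> R Z]
RZ ⇒ yvSZ   [R -> y v S]
yvSZ ⇒ yvyZSZ   [S -> y Z S]
yvyZSZ ⇒ yvyvnZSZ   [Z -> v n Z]
yvyvnZSZ ⇒ yvyvnvnZSZ   [Z -> v n Z]
yvyvnvnZSZ ⇒ yvyvnvnvnZSZ   [Z -> v n Z]
yvyvnvnvnZSZ ⇒ yvyvnvnvnvnZSZ   [Z -> v n Z]
yvyvnvnvnvnZSZ ⇒ yvyvnvnvnvnyysSZ   [Z -> y y s]
yvyvnvnvnvnyysSZ ⇒ yvyvnvnvnvnyysvZ   [S -> v]
yvyvnvnvnvnyysvZ ⇒ yvyvnvnvnvnyysvyys   [Z -> y y s]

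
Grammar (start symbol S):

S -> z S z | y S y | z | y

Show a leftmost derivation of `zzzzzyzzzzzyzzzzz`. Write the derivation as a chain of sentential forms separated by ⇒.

S ⇒ zSz ⇒ zzSzz ⇒ zzzSzzz ⇒ zzzzSzzzz ⇒ zzzzzSzzzzz ⇒ zzzzzySyzzzzz ⇒ zzzzzyzSzyzzzzz ⇒ zzzzzyzzSzzyzzzzz ⇒ zzzzzyzzzzzyzzzzz

S ⇒ zSz   [S -> z S z]
zSz ⇒ zzSzz   [S -> z S z]
zzSzz ⇒ zzzSzzz   [S -> z S z]
zzzSzzz ⇒ zzzzSzzzz   [S -> z S z]
zzzzSzzzz ⇒ zzzzzSzzzzz   [S -> z S z]
zzzzzSzzzzz ⇒ zzzzzySyzzzzz   [S -> y S y]
zzzzzySyzzzzz ⇒ zzzzzyzSzyzzzzz   [S -> z S z]
zzzzzyzSzyzzzzz ⇒ zzzzzyzzSzzyzzzzz   [S -> z S z]
zzzzzyzzSzzyzzzzz ⇒ zzzzzyzzzzzyzzzzz   [S -> z]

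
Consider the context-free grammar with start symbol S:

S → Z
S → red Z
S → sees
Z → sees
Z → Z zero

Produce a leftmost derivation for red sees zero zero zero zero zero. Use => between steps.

S => red Z => red Z zero => red Z zero zero => red Z zero zero zero => red Z zero zero zero zero => red Z zero zero zero zero zero => red sees zero zero zero zero zero

S => red Z   [S → red Z]
red Z => red Z zero   [Z → Z zero]
red Z zero => red Z zero zero   [Z → Z zero]
red Z zero zero => red Z zero zero zero   [Z → Z zero]
red Z zero zero zero => red Z zero zero zero zero   [Z → Z zero]
red Z zero zero zero zero => red Z zero zero zero zero zero   [Z → Z zero]
red Z zero zero zero zero zero => red sees zero zero zero zero zero   [Z → sees]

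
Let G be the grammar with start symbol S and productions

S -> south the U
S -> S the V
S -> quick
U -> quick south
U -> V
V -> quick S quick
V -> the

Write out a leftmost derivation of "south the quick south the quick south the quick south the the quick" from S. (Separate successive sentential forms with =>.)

S => S the V => south the U the V => south the quick south the V => south the quick south the quick S quick => south the quick south the quick S the V quick => south the quick south the quick south the U the V quick => south the quick south the quick south the quick south the V quick => south the quick south the quick south the quick south the the quick

S => S the V   [S -> S the V]
S the V => south the U the V   [S -> south the U]
south the U the V => south the quick south the V   [U -> quick south]
south the quick south the V => south the quick south the quick S quick   [V -> quick S quick]
south the quick south the quick S quick => south the quick south the quick S the V quick   [S -> S the V]
south the quick south the quick S the V quick => south the quick south the quick south the U the V quick   [S -> south the U]
south the quick south the quick south the U the V quick => south the quick south the quick south the quick south the V quick   [U -> quick south]
south the quick south the quick south the quick south the V quick => south the quick south the quick south the quick south the the quick   [V -> the]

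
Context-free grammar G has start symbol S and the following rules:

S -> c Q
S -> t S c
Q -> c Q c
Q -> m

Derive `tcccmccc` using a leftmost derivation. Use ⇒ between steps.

S ⇒ tSc ⇒ tcQc ⇒ tccQcc ⇒ tcccQccc ⇒ tcccmccc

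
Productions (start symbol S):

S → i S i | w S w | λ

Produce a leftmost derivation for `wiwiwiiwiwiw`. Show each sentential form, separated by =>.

S => wSw   [S → w S w]
wSw => wiSiw   [S → i S i]
wiSiw => wiwSwiw   [S → w S w]
wiwSwiw => wiwiSiwiw   [S → i S i]
wiwiSiwiw => wiwiwSwiwiw   [S → w S w]
wiwiwSwiwiw => wiwiwiSiwiwiw   [S → i S i]
wiwiwiSiwiwiw => wiwiwiiwiwiw   [S → λ]

S=>wSw=>wiSiw=>wiwSwiw=>wiwiSiwiw=>wiwiwSwiwiw=>wiwiwiSiwiwiw=>wiwiwiiwiwiw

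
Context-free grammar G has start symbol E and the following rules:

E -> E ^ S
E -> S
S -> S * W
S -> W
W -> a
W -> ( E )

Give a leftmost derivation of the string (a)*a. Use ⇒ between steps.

E ⇒ S   [E -> S]
S ⇒ S*W   [S -> S * W]
S*W ⇒ W*W   [S -> W]
W*W ⇒ (E)*W   [W -> ( E )]
(E)*W ⇒ (S)*W   [E -> S]
(S)*W ⇒ (W)*W   [S -> W]
(W)*W ⇒ (a)*W   [W -> a]
(a)*W ⇒ (a)*a   [W -> a]

E ⇒ S ⇒ S*W ⇒ W*W ⇒ (E)*W ⇒ (S)*W ⇒ (W)*W ⇒ (a)*W ⇒ (a)*a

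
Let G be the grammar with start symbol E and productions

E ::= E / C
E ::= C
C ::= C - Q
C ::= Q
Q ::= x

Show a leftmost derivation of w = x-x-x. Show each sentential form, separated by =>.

E=>C=>C-Q=>C-Q-Q=>Q-Q-Q=>x-Q-Q=>x-x-Q=>x-x-x

E => C   [E ::= C]
C => C-Q   [C ::= C - Q]
C-Q => C-Q-Q   [C ::= C - Q]
C-Q-Q => Q-Q-Q   [C ::= Q]
Q-Q-Q => x-Q-Q   [Q ::= x]
x-Q-Q => x-x-Q   [Q ::= x]
x-x-Q => x-x-x   [Q ::= x]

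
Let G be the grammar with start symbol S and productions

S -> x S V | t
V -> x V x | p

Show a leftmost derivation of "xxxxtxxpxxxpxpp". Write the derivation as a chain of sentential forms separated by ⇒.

S ⇒ xSV ⇒ xxSVV ⇒ xxxSVVV ⇒ xxxxSVVVV ⇒ xxxxtVVVV ⇒ xxxxtxVxVVV ⇒ xxxxtxxVxxVVV ⇒ xxxxtxxpxxVVV ⇒ xxxxtxxpxxxVxVV ⇒ xxxxtxxpxxxpxVV ⇒ xxxxtxxpxxxpxpV ⇒ xxxxtxxpxxxpxpp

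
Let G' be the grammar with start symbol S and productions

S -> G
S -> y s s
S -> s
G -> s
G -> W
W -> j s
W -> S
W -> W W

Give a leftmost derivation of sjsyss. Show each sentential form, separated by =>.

S=>G=>W=>WW=>WWW=>SWW=>GWW=>sWW=>sjsW=>sjsS=>sjsyss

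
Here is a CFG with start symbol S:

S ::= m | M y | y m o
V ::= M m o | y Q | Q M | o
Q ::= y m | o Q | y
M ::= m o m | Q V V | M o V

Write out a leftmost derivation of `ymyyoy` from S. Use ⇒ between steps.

S ⇒ My ⇒ QVVy ⇒ ymVVy ⇒ ymyQVy ⇒ ymyyVy ⇒ ymyyoy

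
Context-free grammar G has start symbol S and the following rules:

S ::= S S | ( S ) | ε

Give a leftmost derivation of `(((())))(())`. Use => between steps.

S => SS => SSS => (S)SS => ((S))SS => (((S)))SS => ((((S))))SS => (((())))SS => (((())))(S)S => (((())))((S))S => (((())))(())S => (((())))(())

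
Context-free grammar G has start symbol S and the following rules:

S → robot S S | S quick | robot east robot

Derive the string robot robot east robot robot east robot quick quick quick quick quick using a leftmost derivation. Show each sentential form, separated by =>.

S => S quick => S quick quick => S quick quick quick => S quick quick quick quick => robot S S quick quick quick quick => robot robot east robot S quick quick quick quick => robot robot east robot S quick quick quick quick quick => robot robot east robot robot east robot quick quick quick quick quick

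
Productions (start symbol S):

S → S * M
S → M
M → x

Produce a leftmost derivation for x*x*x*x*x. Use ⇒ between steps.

S ⇒ S*M   [S → S * M]
S*M ⇒ S*M*M   [S → S * M]
S*M*M ⇒ S*M*M*M   [S → S * M]
S*M*M*M ⇒ S*M*M*M*M   [S → S * M]
S*M*M*M*M ⇒ M*M*M*M*M   [S → M]
M*M*M*M*M ⇒ x*M*M*M*M   [M → x]
x*M*M*M*M ⇒ x*x*M*M*M   [M → x]
x*x*M*M*M ⇒ x*x*x*M*M   [M → x]
x*x*x*M*M ⇒ x*x*x*x*M   [M → x]
x*x*x*x*M ⇒ x*x*x*x*x   [M → x]

S ⇒ S*M ⇒ S*M*M ⇒ S*M*M*M ⇒ S*M*M*M*M ⇒ M*M*M*M*M ⇒ x*M*M*M*M ⇒ x*x*M*M*M ⇒ x*x*x*M*M ⇒ x*x*x*x*M ⇒ x*x*x*x*x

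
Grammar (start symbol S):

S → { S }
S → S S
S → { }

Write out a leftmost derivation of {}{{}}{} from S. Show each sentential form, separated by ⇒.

S ⇒ SS   [S → S S]
SS ⇒ {}S   [S → { }]
{}S ⇒ {}SS   [S → S S]
{}SS ⇒ {}{S}S   [S → { S }]
{}{S}S ⇒ {}{{}}S   [S → { }]
{}{{}}S ⇒ {}{{}}{}   [S → { }]

S⇒SS⇒{}S⇒{}SS⇒{}{S}S⇒{}{{}}S⇒{}{{}}{}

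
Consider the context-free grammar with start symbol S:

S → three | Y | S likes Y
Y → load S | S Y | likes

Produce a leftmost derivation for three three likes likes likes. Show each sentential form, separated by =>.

S => Y => S Y => three Y => three S Y => three Y Y => three S Y Y => three Y Y Y => three S Y Y Y => three three Y Y Y => three three likes Y Y => three three likes likes Y => three three likes likes likes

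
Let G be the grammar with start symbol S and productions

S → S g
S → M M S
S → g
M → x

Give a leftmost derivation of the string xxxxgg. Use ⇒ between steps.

S ⇒ MMS   [S → M M S]
MMS ⇒ xMS   [M → x]
xMS ⇒ xxS   [M → x]
xxS ⇒ xxSg   [S → S g]
xxSg ⇒ xxMMSg   [S → M M S]
xxMMSg ⇒ xxxMSg   [M → x]
xxxMSg ⇒ xxxxSg   [M → x]
xxxxSg ⇒ xxxxgg   [S → g]

S ⇒ MMS ⇒ xMS ⇒ xxS ⇒ xxSg ⇒ xxMMSg ⇒ xxxMSg ⇒ xxxxSg ⇒ xxxxgg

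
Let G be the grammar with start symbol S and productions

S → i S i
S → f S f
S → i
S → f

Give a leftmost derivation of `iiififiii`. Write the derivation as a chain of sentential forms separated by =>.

S => iSi => iiSii => iiiSiii => iiifSfiii => iiififiii

S => iSi   [S → i S i]
iSi => iiSii   [S → i S i]
iiSii => iiiSiii   [S → i S i]
iiiSiii => iiifSfiii   [S → f S f]
iiifSfiii => iiififiii   [S → i]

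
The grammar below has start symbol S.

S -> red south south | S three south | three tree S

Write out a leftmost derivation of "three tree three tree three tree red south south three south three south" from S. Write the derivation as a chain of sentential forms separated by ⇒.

S ⇒ S three south   [S -> S three south]
S three south ⇒ three tree S three south   [S -> three tree S]
three tree S three south ⇒ three tree three tree S three south   [S -> three tree S]
three tree three tree S three south ⇒ three tree three tree S three south three south   [S -> S three south]
three tree three tree S three south three south ⇒ three tree three tree three tree S three south three south   [S -> three tree S]
three tree three tree three tree S three south three south ⇒ three tree three tree three tree red south south three south three south   [S -> red south south]

S ⇒ S three south ⇒ three tree S three south ⇒ three tree three tree S three south ⇒ three tree three tree S three south three south ⇒ three tree three tree three tree S three south three south ⇒ three tree three tree three tree red south south three south three south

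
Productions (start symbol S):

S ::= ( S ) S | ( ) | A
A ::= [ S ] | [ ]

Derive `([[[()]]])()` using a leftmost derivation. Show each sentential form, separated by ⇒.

S ⇒ (S)S ⇒ (A)S ⇒ ([S])S ⇒ ([A])S ⇒ ([[S]])S ⇒ ([[A]])S ⇒ ([[[S]]])S ⇒ ([[[()]]])S ⇒ ([[[()]]])()

S ⇒ (S)S   [S ::= ( S ) S]
(S)S ⇒ (A)S   [S ::= A]
(A)S ⇒ ([S])S   [A ::= [ S ]]
([S])S ⇒ ([A])S   [S ::= A]
([A])S ⇒ ([[S]])S   [A ::= [ S ]]
([[S]])S ⇒ ([[A]])S   [S ::= A]
([[A]])S ⇒ ([[[S]]])S   [A ::= [ S ]]
([[[S]]])S ⇒ ([[[()]]])S   [S ::= ( )]
([[[()]]])S ⇒ ([[[()]]])()   [S ::= ( )]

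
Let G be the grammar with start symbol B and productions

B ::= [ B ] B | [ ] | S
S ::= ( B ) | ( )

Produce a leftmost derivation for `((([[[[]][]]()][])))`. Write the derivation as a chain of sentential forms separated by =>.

B => S   [B ::= S]
S => (B)   [S ::= ( B )]
(B) => (S)   [B ::= S]
(S) => ((B))   [S ::= ( B )]
((B)) => ((S))   [B ::= S]
((S)) => (((B)))   [S ::= ( B )]
(((B))) => ((([B]B)))   [B ::= [ B ] B]
((([B]B))) => ((([[B]B]B)))   [B ::= [ B ] B]
((([[B]B]B))) => ((([[[B]B]B]B)))   [B ::= [ B ] B]
((([[[B]B]B]B))) => ((([[[[]]B]B]B)))   [B ::= [ ]]
((([[[[]]B]B]B))) => ((([[[[]][]]B]B)))   [B ::= [ ]]
((([[[[]][]]B]B))) => ((([[[[]][]]S]B)))   [B ::= S]
((([[[[]][]]S]B))) => ((([[[[]][]]()]B)))   [S ::= ( )]
((([[[[]][]]()]B))) => ((([[[[]][]]()][])))   [B ::= [ ]]

B=>S=>(B)=>(S)=>((B))=>((S))=>(((B)))=>((([B]B)))=>((([[B]B]B)))=>((([[[B]B]B]B)))=>((([[[[]]B]B]B)))=>((([[[[]][]]B]B)))=>((([[[[]][]]S]B)))=>((([[[[]][]]()]B)))=>((([[[[]][]]()][])))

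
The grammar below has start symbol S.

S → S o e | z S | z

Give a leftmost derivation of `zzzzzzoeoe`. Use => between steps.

S => Soe   [S → S o e]
Soe => zSoe   [S → z S]
zSoe => zSoeoe   [S → S o e]
zSoeoe => zzSoeoe   [S → z S]
zzSoeoe => zzzSoeoe   [S → z S]
zzzSoeoe => zzzzSoeoe   [S → z S]
zzzzSoeoe => zzzzzSoeoe   [S → z S]
zzzzzSoeoe => zzzzzzoeoe   [S → z]

S=>Soe=>zSoe=>zSoeoe=>zzSoeoe=>zzzSoeoe=>zzzzSoeoe=>zzzzzSoeoe=>zzzzzzoeoe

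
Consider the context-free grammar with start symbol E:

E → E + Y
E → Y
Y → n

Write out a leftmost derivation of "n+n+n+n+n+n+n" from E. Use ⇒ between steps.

E ⇒ E+Y ⇒ E+Y+Y ⇒ E+Y+Y+Y ⇒ E+Y+Y+Y+Y ⇒ E+Y+Y+Y+Y+Y ⇒ E+Y+Y+Y+Y+Y+Y ⇒ Y+Y+Y+Y+Y+Y+Y ⇒ n+Y+Y+Y+Y+Y+Y ⇒ n+n+Y+Y+Y+Y+Y ⇒ n+n+n+Y+Y+Y+Y ⇒ n+n+n+n+Y+Y+Y ⇒ n+n+n+n+n+Y+Y ⇒ n+n+n+n+n+n+Y ⇒ n+n+n+n+n+n+n

E ⇒ E+Y   [E → E + Y]
E+Y ⇒ E+Y+Y   [E → E + Y]
E+Y+Y ⇒ E+Y+Y+Y   [E → E + Y]
E+Y+Y+Y ⇒ E+Y+Y+Y+Y   [E → E + Y]
E+Y+Y+Y+Y ⇒ E+Y+Y+Y+Y+Y   [E → E + Y]
E+Y+Y+Y+Y+Y ⇒ E+Y+Y+Y+Y+Y+Y   [E → E + Y]
E+Y+Y+Y+Y+Y+Y ⇒ Y+Y+Y+Y+Y+Y+Y   [E → Y]
Y+Y+Y+Y+Y+Y+Y ⇒ n+Y+Y+Y+Y+Y+Y   [Y → n]
n+Y+Y+Y+Y+Y+Y ⇒ n+n+Y+Y+Y+Y+Y   [Y → n]
n+n+Y+Y+Y+Y+Y ⇒ n+n+n+Y+Y+Y+Y   [Y → n]
n+n+n+Y+Y+Y+Y ⇒ n+n+n+n+Y+Y+Y   [Y → n]
n+n+n+n+Y+Y+Y ⇒ n+n+n+n+n+Y+Y   [Y → n]
n+n+n+n+n+Y+Y ⇒ n+n+n+n+n+n+Y   [Y → n]
n+n+n+n+n+n+Y ⇒ n+n+n+n+n+n+n   [Y → n]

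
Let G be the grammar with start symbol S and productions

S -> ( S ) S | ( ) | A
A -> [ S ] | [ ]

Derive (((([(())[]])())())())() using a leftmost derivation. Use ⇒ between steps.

S ⇒ (S)S   [S -> ( S ) S]
(S)S ⇒ ((S)S)S   [S -> ( S ) S]
((S)S)S ⇒ (((S)S)S)S   [S -> ( S ) S]
(((S)S)S)S ⇒ ((((S)S)S)S)S   [S -> ( S ) S]
((((S)S)S)S)S ⇒ ((((A)S)S)S)S   [S -> A]
((((A)S)S)S)S ⇒ (((([S])S)S)S)S   [A -> [ S ]]
(((([S])S)S)S)S ⇒ (((([(S)S])S)S)S)S   [S -> ( S ) S]
(((([(S)S])S)S)S)S ⇒ (((([(())S])S)S)S)S   [S -> ( )]
(((([(())S])S)S)S)S ⇒ (((([(())A])S)S)S)S   [S -> A]
(((([(())A])S)S)S)S ⇒ (((([(())[]])S)S)S)S   [A -> [ ]]
(((([(())[]])S)S)S)S ⇒ (((([(())[]])())S)S)S   [S -> ( )]
(((([(())[]])())S)S)S ⇒ (((([(())[]])())())S)S   [S -> ( )]
(((([(())[]])())())S)S ⇒ (((([(())[]])())())())S   [S -> ( )]
(((([(())[]])())())())S ⇒ (((([(())[]])())())())()   [S -> ( )]

S ⇒ (S)S ⇒ ((S)S)S ⇒ (((S)S)S)S ⇒ ((((S)S)S)S)S ⇒ ((((A)S)S)S)S ⇒ (((([S])S)S)S)S ⇒ (((([(S)S])S)S)S)S ⇒ (((([(())S])S)S)S)S ⇒ (((([(())A])S)S)S)S ⇒ (((([(())[]])S)S)S)S ⇒ (((([(())[]])())S)S)S ⇒ (((([(())[]])())())S)S ⇒ (((([(())[]])())())())S ⇒ (((([(())[]])())())())()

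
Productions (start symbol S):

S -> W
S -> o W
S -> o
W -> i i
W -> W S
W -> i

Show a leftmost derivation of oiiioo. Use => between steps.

S => oW => oWS => oWSS => oWSSS => oiSSS => oiWSS => oiiiSS => oiiioS => oiiioo

S => oW   [S -> o W]
oW => oWS   [W -> W S]
oWS => oWSS   [W -> W S]
oWSS => oWSSS   [W -> W S]
oWSSS => oiSSS   [W -> i]
oiSSS => oiWSS   [S -> W]
oiWSS => oiiiSS   [W -> i i]
oiiiSS => oiiioS   [S -> o]
oiiioS => oiiioo   [S -> o]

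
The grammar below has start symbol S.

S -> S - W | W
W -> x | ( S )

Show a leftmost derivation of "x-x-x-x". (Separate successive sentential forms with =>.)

S=>S-W=>S-W-W=>S-W-W-W=>W-W-W-W=>x-W-W-W=>x-x-W-W=>x-x-x-W=>x-x-x-x

S => S-W   [S -> S - W]
S-W => S-W-W   [S -> S - W]
S-W-W => S-W-W-W   [S -> S - W]
S-W-W-W => W-W-W-W   [S -> W]
W-W-W-W => x-W-W-W   [W -> x]
x-W-W-W => x-x-W-W   [W -> x]
x-x-W-W => x-x-x-W   [W -> x]
x-x-x-W => x-x-x-x   [W -> x]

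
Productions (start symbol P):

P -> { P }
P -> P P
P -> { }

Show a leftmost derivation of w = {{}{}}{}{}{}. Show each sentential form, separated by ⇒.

P ⇒ PP ⇒ PPP ⇒ PPPP ⇒ {P}PPP ⇒ {PP}PPP ⇒ {{}P}PPP ⇒ {{}{}}PPP ⇒ {{}{}}{}PP ⇒ {{}{}}{}{}P ⇒ {{}{}}{}{}{}

P ⇒ PP   [P -> P P]
PP ⇒ PPP   [P -> P P]
PPP ⇒ PPPP   [P -> P P]
PPPP ⇒ {P}PPP   [P -> { P }]
{P}PPP ⇒ {PP}PPP   [P -> P P]
{PP}PPP ⇒ {{}P}PPP   [P -> { }]
{{}P}PPP ⇒ {{}{}}PPP   [P -> { }]
{{}{}}PPP ⇒ {{}{}}{}PP   [P -> { }]
{{}{}}{}PP ⇒ {{}{}}{}{}P   [P -> { }]
{{}{}}{}{}P ⇒ {{}{}}{}{}{}   [P -> { }]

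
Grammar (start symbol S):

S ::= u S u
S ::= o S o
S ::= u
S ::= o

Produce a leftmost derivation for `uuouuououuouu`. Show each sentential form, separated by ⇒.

S ⇒ uSu ⇒ uuSuu ⇒ uuoSouu ⇒ uuouSuouu ⇒ uuouuSuuouu ⇒ uuouuoSouuouu ⇒ uuouuououuouu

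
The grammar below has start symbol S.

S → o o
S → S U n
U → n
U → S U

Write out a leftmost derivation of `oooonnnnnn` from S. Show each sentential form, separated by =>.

S => SUn   [S → S U n]
SUn => SUnUn   [S → S U n]
SUnUn => ooUnUn   [S → o o]
ooUnUn => ooSUnUn   [U → S U]
ooSUnUn => ooSUnUnUn   [S → S U n]
ooSUnUnUn => ooooUnUnUn   [S → o o]
ooooUnUnUn => oooonnUnUn   [U → n]
oooonnUnUn => oooonnnnUn   [U → n]
oooonnnnUn => oooonnnnnn   [U → n]

S=>SUn=>SUnUn=>ooUnUn=>ooSUnUn=>ooSUnUnUn=>ooooUnUnUn=>oooonnUnUn=>oooonnnnUn=>oooonnnnnn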